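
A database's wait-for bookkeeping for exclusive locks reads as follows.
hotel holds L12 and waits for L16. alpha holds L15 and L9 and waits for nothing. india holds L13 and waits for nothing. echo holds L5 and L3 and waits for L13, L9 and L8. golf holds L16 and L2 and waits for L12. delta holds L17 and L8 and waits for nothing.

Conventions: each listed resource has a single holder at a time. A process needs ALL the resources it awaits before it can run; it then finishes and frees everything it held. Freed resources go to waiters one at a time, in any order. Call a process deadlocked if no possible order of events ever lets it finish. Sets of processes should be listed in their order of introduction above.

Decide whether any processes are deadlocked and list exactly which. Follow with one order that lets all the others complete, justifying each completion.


Deadlocked: hotel and golf.
Key observation: the waits loop around hotel -> golf -> hotel with no way out; no other process is dragged down with it.
One completion order for the rest: delta, alpha, india, echo.
Verifying each step:
  run delta (it waits on nothing); releases L17 and L8
  run alpha (it waits on nothing); releases L15 and L9
  run india (it waits on nothing); releases L13
  echo waits on L13, L9 and L8 — all released -> runs and releases L5 and L3


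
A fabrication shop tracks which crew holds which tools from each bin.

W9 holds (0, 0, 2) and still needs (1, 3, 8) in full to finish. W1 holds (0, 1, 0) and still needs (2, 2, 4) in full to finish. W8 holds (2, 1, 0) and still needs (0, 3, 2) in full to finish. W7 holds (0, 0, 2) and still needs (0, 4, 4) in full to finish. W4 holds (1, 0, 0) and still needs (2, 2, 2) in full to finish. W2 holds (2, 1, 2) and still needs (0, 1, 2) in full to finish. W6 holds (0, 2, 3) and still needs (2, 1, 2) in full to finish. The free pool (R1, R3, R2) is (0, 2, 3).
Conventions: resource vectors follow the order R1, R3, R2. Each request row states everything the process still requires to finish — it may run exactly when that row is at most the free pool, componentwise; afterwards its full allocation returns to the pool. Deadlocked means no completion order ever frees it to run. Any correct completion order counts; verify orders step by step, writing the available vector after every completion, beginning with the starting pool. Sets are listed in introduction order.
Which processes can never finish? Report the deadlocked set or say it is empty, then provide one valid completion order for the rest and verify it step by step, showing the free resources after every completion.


The deadlocked set is empty.
Key observation: there is always a runnable process — W2 first — so the state unwinds completely.
A valid finishing order for the others: W2, W8, W1, W6, W9, W7, W4. Check, step by step:
  pool = (0, 2, 3)
  W2: need (0, 1, 2) fits (0, 2, 3); releases (2, 1, 2), pool now (2, 3, 5)
  W8: need (0, 3, 2) fits (2, 3, 5); releases (2, 1, 0), pool now (4, 4, 5)
  W1: need (2, 2, 4) fits (4, 4, 5); releases (0, 1, 0), pool now (4, 5, 5)
  W6: need (2, 1, 2) fits (4, 5, 5); releases (0, 2, 3), pool now (4, 7, 8)
  W9: need (1, 3, 8) fits (4, 7, 8); releases (0, 0, 2), pool now (4, 7, 10)
  W7: need (0, 4, 4) fits (4, 7, 10); releases (0, 0, 2), pool now (4, 7, 12)
  W4: need (2, 2, 2) fits (4, 7, 12); releases (1, 0, 0), pool now (5, 7, 12)


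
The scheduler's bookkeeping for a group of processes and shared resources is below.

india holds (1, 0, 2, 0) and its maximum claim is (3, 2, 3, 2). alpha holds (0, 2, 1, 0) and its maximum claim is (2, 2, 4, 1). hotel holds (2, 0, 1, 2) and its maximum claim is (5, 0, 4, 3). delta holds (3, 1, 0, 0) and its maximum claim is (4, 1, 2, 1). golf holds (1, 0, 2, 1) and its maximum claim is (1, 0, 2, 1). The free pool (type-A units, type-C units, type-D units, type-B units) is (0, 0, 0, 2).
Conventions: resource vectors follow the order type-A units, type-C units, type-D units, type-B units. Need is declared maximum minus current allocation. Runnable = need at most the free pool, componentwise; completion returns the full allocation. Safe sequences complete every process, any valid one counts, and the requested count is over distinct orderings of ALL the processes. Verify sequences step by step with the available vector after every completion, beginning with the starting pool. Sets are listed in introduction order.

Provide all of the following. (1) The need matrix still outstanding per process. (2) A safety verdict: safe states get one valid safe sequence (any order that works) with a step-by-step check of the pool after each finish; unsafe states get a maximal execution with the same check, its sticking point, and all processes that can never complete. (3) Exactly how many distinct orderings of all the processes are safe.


(1) Remaining need (order type-A units, type-C units, type-D units, type-B units):
  india: (2, 2, 1, 2)
  alpha: (2, 0, 3, 1)
  hotel: (3, 0, 3, 1)
  delta: (1, 0, 2, 1)
  golf: (0, 0, 0, 0)
(2) The state is UNSAFE.
Key observation: after golf, delta the pool peaks at (4, 1, 2, 3), and each blocked process is short somewhere: india on type-C units; alpha on type-D units; hotel on type-D units.
A maximal execution: golf, delta — then nothing else fits. Step-by-step check:
  pool = (0, 0, 0, 2)
  golf: need (0, 0, 0, 0) fits (0, 0, 0, 2); releases (1, 0, 2, 1), pool now (1, 0, 2, 3)
  delta: need (1, 0, 2, 1) fits (1, 0, 2, 3); releases (3, 1, 0, 0), pool now (4, 1, 2, 3)
  blocked: india wants (2, 2, 1, 2), pool (4, 1, 2, 3) — not enough type-C units
  blocked: alpha wants (2, 0, 3, 1), pool (4, 1, 2, 3) — not enough type-D units
  blocked: hotel wants (3, 0, 3, 1), pool (4, 1, 2, 3) — not enough type-D units
Permanently blocked: india, alpha and hotel.
(3) The exact count: 0 of the possible complete orderings are safe sequences.


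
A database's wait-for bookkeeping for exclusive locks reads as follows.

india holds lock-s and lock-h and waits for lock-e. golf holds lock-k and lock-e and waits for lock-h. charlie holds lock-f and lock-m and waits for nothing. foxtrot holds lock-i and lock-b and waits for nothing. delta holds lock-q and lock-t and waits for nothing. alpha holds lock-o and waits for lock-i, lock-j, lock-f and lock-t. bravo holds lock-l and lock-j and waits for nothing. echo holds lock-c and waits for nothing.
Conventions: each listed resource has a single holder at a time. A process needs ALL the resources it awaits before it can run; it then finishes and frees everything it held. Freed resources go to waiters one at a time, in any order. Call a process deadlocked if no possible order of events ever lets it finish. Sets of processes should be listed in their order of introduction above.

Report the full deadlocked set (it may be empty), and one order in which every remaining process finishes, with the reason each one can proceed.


Deadlocked set: india and golf.
Key observation: the waits loop around india -> golf -> india with no way out; no other process is dragged down with it.
The rest can finish in the order delta, bravo, echo, charlie, foxtrot, alpha.
Walking it through:
  delta waits on nothing -> runs at once and releases lock-q and lock-t
  bravo waits on nothing -> runs at once and releases lock-l and lock-j
  echo waits on nothing -> runs at once and releases lock-c
  charlie waits on nothing -> runs at once and releases lock-f and lock-m
  foxtrot waits on nothing -> runs at once and releases lock-i and lock-b
  run alpha (all its waits — lock-i, lock-j, lock-f and lock-t — are resolved); releases lock-o


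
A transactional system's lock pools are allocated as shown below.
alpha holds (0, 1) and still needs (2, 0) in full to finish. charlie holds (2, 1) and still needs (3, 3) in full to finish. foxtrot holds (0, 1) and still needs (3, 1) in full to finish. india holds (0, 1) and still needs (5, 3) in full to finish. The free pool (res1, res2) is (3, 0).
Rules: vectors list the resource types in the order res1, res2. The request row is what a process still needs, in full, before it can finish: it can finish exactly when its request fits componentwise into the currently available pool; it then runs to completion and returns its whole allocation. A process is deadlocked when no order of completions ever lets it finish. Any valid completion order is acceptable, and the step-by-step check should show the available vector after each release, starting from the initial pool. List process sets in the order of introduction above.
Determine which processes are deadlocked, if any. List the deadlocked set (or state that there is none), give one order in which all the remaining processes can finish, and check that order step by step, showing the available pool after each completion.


Deadlocked set: charlie and india.
Key observation: alpha, foxtrot can finish, but then (3, 2) is all there is, and the blocked group's res2 demands exceed it.
One completion order for the rest: alpha, foxtrot. Verifying each step:
  pool = (3, 0)
  alpha: need (2, 0) fits (3, 0); releases (0, 1), pool now (3, 1)
  foxtrot: need (3, 1) fits (3, 1); releases (0, 1), pool now (3, 2)
The blocked processes can never fit:
  charlie cannot run: need (3, 3) vs free (3, 2) (insufficient res2)
  india cannot run: need (5, 3) vs free (3, 2) (insufficient res1 and res2)


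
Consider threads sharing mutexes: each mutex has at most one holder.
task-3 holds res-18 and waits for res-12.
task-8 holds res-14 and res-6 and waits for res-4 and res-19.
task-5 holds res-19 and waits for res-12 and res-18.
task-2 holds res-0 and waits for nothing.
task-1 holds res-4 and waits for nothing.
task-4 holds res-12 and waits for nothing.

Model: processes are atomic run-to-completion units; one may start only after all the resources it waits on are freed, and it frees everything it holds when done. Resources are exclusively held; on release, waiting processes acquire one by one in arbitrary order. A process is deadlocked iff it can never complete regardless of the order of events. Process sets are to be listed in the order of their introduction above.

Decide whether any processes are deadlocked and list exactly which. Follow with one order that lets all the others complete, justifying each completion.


No process is deadlocked.
Key observation: no waiting chain loops back on itself — every chain ends at a process that waits on nothing, so everyone eventually runs.
One completion order for the rest: task-4, task-1, task-3, task-5, task-8, task-2.
Verifying each step:
  task-4: no waits; runs immediately, freeing res-12
  task-1: no waits; runs immediately, freeing res-4
  task-3 waits on res-12 — all released -> runs and releases res-18
  task-5 waits on res-12 and res-18 — all released -> runs and releases res-19
  task-8 waits on res-4 and res-19 — all released -> runs and releases res-14 and res-6
  task-2: no waits; runs immediately, freeing res-0


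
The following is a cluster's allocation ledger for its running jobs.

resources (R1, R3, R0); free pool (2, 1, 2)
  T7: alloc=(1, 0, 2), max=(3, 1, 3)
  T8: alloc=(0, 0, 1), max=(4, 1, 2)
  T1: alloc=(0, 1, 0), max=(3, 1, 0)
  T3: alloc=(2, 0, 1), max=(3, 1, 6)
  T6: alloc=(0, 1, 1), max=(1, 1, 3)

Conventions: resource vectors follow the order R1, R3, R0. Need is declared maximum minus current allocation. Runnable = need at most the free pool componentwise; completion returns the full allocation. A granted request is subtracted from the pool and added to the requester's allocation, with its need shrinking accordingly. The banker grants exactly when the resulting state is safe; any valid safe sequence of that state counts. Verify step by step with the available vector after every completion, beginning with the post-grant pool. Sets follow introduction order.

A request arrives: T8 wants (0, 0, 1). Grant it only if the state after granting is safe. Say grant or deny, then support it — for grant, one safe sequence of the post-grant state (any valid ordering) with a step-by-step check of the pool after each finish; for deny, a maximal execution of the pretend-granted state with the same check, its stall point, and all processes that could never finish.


DENY. Granting would leave the state unsafe.
Key observation: after T7, T6, T1 the pool peaks at (3, 3, 4), and each blocked process is short somewhere: T8 on R1; T3 on R0.
On the post-grant state, T7, T6, T1 is a maximal run — nothing extends it. Verifying each step:
  pool = (2, 1, 1)
  T7: need (2, 1, 1) fits (2, 1, 1); releases (1, 0, 2), pool now (3, 1, 3)
  T6: need (1, 0, 2) fits (3, 1, 3); releases (0, 1, 1), pool now (3, 2, 4)
  T1: need (3, 0, 0) fits (3, 2, 4); releases (0, 1, 0), pool now (3, 3, 4)
  T8 still needs (4, 1, 0) but only (3, 3, 4) is free — short on R1
  T3 still needs (1, 1, 5) but only (3, 3, 4) is free — short on R0
Post-grant, the permanently blocked set is T8 and T3.


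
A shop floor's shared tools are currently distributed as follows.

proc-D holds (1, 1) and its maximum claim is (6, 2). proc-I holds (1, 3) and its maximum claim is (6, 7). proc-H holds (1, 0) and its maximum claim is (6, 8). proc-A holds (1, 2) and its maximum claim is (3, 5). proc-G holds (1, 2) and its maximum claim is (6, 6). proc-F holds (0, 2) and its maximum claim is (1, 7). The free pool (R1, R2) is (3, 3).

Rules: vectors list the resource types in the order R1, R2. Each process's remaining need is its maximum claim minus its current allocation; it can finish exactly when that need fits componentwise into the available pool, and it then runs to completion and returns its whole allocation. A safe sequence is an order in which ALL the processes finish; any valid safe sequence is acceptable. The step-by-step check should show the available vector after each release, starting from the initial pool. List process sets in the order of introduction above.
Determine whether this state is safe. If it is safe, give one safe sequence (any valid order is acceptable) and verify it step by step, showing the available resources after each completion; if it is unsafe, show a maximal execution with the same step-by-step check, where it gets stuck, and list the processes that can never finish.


The state is UNSAFE.
Key observation: the pool after proc-A, proc-F is (4, 7); every surviving request exceeds it in R1, so progress ends there.
The run proc-A, proc-F cannot be extended any further. Walking it through:
  pool = (3, 3)
  run proc-A (needs (2, 3), free (3, 3)); after release of (1, 2) the pool is (4, 5)
  run proc-F (needs (1, 5), free (4, 5)); after release of (0, 2) the pool is (4, 7)
  proc-D still needs (5, 1) but only (4, 7) is free — short on R1
  proc-I still needs (5, 4) but only (4, 7) is free — short on R1
  proc-H still needs (5, 8) but only (4, 7) is free — short on R1 and R2
  proc-G still needs (5, 4) but only (4, 7) is free — short on R1
Permanently blocked: proc-D, proc-I, proc-H and proc-G.


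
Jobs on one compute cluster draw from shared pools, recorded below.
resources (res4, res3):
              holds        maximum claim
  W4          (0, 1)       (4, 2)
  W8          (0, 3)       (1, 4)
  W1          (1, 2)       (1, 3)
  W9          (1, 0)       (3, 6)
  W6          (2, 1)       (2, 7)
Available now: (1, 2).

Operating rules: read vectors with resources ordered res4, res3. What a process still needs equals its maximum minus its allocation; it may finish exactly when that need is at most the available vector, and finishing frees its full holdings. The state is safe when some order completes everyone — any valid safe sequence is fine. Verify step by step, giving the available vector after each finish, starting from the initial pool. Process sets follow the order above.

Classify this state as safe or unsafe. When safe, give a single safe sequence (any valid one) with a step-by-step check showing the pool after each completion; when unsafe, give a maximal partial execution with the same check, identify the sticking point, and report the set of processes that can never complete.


The state is SAFE; one workable sequence: W8, W1, W9, W6, W4.
Key observation: reading the order forward, W8 is the first process whose need (1, 1) meets the free pool (1, 2) exactly on a resource it requests.
Check, step by step:
  pool = (1, 2)
  run W8 (needs (1, 1), free (1, 2)); after release of (0, 3) the pool is (1, 5)
  run W1 (needs (0, 1), free (1, 5)); after release of (1, 2) the pool is (2, 7)
  run W9 (needs (2, 6), free (2, 7)); after release of (1, 0) the pool is (3, 7)
  run W6 (needs (0, 6), free (3, 7)); after release of (2, 1) the pool is (5, 8)
  run W4 (needs (4, 1), free (5, 8)); after release of (0, 1) the pool is (5, 9)


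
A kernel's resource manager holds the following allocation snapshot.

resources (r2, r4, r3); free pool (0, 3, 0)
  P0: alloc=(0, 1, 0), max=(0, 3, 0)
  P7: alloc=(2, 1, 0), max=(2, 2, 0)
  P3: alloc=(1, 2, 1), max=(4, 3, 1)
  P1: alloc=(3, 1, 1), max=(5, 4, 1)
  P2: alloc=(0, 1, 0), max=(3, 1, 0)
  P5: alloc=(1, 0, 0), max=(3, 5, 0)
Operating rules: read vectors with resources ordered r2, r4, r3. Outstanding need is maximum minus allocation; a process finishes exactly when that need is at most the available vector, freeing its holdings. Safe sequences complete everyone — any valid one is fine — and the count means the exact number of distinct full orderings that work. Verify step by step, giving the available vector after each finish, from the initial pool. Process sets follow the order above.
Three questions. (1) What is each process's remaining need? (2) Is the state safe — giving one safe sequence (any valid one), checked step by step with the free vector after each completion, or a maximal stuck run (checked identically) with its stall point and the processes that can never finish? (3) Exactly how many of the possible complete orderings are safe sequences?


(1) Remaining need (order r2, r4, r3):
  P0: (0, 2, 0)
  P7: (0, 1, 0)
  P3: (3, 1, 0)
  P1: (2, 3, 0)
  P2: (3, 0, 0)
  P5: (2, 5, 0)
(2) SAFE — a valid safe sequence is P7, P0, P1, P3, P5, P2.
Key observation: reading the order forward, P1 is the first process whose need (2, 3, 0) meets the free pool (2, 5, 0) exactly on a resource it requests.
Check, step by step:
  pool = (0, 3, 0)
  P7: need (0, 1, 0) fits (0, 3, 0); releases (2, 1, 0), pool now (2, 4, 0)
  P0: need (0, 2, 0) fits (2, 4, 0); releases (0, 1, 0), pool now (2, 5, 0)
  P1: need (2, 3, 0) fits (2, 5, 0); releases (3, 1, 1), pool now (5, 6, 1)
  P3: need (3, 1, 0) fits (5, 6, 1); releases (1, 2, 1), pool now (6, 8, 2)
  P5: need (2, 5, 0) fits (6, 8, 2); releases (1, 0, 0), pool now (7, 8, 2)
  P2: need (3, 0, 0) fits (7, 8, 2); releases (0, 1, 0), pool now (7, 9, 2)
(3) Precisely 48 of the possible complete orderings are safe sequences.


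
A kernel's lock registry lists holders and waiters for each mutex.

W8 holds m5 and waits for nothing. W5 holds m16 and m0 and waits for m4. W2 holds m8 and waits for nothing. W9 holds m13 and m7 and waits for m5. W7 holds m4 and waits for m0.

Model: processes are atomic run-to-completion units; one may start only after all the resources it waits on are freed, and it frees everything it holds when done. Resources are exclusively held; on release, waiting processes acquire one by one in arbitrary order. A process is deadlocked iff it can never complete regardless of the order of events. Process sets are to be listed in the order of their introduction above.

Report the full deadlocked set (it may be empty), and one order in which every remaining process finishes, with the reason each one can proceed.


Deadlocked set: W5 and W7.
Key observation: W5 -> W7 -> W5 is a circular wait — nothing in it can go first; no other process is dragged down with it.
One completion order for the rest: W2, W8, W9.
Verifying each step:
  run W2 (it waits on nothing); releases m8
  run W8 (it waits on nothing); releases m5
  run W9 (all its waits — m5 — are resolved); releases m13 and m7


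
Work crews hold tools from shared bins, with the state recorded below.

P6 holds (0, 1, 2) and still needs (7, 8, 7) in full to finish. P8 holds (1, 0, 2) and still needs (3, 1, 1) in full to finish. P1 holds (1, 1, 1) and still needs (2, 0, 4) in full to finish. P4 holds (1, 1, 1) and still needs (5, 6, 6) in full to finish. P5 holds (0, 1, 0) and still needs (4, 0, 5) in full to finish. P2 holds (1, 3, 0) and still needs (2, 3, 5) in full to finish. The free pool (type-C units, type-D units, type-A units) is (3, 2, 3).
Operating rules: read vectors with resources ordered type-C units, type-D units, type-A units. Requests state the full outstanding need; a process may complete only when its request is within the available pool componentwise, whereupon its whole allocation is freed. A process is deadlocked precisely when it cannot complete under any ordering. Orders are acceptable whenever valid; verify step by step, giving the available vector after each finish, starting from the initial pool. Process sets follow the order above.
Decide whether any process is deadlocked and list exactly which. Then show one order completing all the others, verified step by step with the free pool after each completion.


Nothing here is deadlocked.
Key observation: P8 can run right away; the returned allocation unlocks the remaining processes in turn.
The rest can finish in the order P8, P1, P5, P2, P4, P6. Walking it through:
  pool = (3, 2, 3)
  P8: need (3, 1, 1) fits (3, 2, 3); releases (1, 0, 2), pool now (4, 2, 5)
  P1: need (2, 0, 4) fits (4, 2, 5); releases (1, 1, 1), pool now (5, 3, 6)
  P5: need (4, 0, 5) fits (5, 3, 6); releases (0, 1, 0), pool now (5, 4, 6)
  P2: need (2, 3, 5) fits (5, 4, 6); releases (1, 3, 0), pool now (6, 7, 6)
  P4: need (5, 6, 6) fits (6, 7, 6); releases (1, 1, 1), pool now (7, 8, 7)
  P6: need (7, 8, 7) fits (7, 8, 7); releases (0, 1, 2), pool now (7, 9, 9)


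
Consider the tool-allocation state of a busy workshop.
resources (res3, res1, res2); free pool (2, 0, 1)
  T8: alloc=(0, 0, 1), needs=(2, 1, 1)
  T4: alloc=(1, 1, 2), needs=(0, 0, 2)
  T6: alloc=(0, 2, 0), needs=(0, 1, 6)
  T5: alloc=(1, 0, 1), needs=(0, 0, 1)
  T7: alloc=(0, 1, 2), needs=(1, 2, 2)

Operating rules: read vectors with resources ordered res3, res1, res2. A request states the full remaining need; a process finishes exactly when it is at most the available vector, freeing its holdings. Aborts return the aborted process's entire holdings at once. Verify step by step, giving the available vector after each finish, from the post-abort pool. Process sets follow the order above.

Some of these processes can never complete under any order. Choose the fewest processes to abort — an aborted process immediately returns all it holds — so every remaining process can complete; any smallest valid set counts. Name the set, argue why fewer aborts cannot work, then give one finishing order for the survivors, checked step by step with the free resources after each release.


Minimum abort set: T6.
Key observation: the deadlocked T7 becomes finishable only because T6 released (0, 2, 0); it completes at step 3 below.
Minimality: the empty abort set fails — the state is deadlocked as it stands.
Survivors finish in the order: T8, T5, T7, T4. Check, step by step (pool after the aborts first):
  pool = (2, 2, 1)
  T8 needs (2, 1, 1) <= (2, 2, 1) -> finishes; pool += (0, 0, 1) = (2, 2, 2)
  T5 needs (0, 0, 1) <= (2, 2, 2) -> finishes; pool += (1, 0, 1) = (3, 2, 3)
  T7 needs (1, 2, 2) <= (3, 2, 3) -> finishes; pool += (0, 1, 2) = (3, 3, 5)
  T4 needs (0, 0, 2) <= (3, 3, 5) -> finishes; pool += (1, 1, 2) = (4, 4, 7)


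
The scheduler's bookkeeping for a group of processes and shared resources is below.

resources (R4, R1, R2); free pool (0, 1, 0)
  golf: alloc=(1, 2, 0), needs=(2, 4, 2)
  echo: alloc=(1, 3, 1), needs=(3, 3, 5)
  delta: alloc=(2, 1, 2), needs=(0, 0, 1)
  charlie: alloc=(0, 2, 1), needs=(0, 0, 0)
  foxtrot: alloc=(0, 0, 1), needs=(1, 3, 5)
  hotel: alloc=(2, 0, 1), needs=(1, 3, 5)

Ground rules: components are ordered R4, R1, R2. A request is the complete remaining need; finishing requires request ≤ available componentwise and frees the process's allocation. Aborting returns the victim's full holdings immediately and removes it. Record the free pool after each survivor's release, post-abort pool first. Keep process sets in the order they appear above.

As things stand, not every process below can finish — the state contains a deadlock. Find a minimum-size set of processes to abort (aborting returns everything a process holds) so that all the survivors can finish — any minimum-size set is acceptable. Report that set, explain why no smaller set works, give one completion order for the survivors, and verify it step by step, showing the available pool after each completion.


Minimum abort set: echo and foxtrot.
Key observation: aborting echo and foxtrot returns (1, 3, 2), and hotel — hopeless before — runs at step 3 with the returned capacity in the pool.
No one abort is enough; case by case: golf alone leaves echo blocked (short on R2); echo alone leaves foxtrot blocked (short on R2); delta alone leaves echo blocked (short on R2); charlie alone leaves echo blocked (short on R2); foxtrot alone leaves echo blocked (short on R2); hotel alone leaves echo blocked (short on R2).
The survivors complete as charlie, delta, hotel, golf. Walking it through (starting from the post-abort pool):
  pool = (1, 4, 2)
  run charlie (needs (0, 0, 0), free (1, 4, 2)); after release of (0, 2, 1) the pool is (1, 6, 3)
  run delta (needs (0, 0, 1), free (1, 6, 3)); after release of (2, 1, 2) the pool is (3, 7, 5)
  run hotel (needs (1, 3, 5), free (3, 7, 5)); after release of (2, 0, 1) the pool is (5, 7, 6)
  run golf (needs (2, 4, 2), free (5, 7, 6)); after release of (1, 2, 0) the pool is (6, 9, 6)


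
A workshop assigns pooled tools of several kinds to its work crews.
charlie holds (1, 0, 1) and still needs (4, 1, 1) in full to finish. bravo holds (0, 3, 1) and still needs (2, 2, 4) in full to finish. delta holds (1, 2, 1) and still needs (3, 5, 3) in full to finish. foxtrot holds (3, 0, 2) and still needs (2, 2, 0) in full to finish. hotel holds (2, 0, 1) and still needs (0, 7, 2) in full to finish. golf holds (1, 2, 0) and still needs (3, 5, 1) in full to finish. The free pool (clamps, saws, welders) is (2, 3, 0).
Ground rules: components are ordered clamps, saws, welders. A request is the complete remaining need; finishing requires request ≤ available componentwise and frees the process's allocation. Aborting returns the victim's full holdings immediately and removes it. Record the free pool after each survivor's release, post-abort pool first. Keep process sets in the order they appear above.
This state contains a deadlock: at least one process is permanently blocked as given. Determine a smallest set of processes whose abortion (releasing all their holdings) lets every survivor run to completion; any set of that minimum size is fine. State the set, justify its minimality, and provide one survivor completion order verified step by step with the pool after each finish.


Abort delta.
Key observation: the deadlocked bravo becomes finishable only because delta released (1, 2, 1); it completes at step 3 below.
No smaller set exists: with zero aborts the deadlock remains.
The survivors complete as foxtrot, charlie, bravo, hotel, golf. Verifying each step (starting from the post-abort pool):
  pool = (3, 5, 1)
  foxtrot: need (2, 2, 0) fits (3, 5, 1); releases (3, 0, 2), pool now (6, 5, 3)
  charlie: need (4, 1, 1) fits (6, 5, 3); releases (1, 0, 1), pool now (7, 5, 4)
  bravo: need (2, 2, 4) fits (7, 5, 4); releases (0, 3, 1), pool now (7, 8, 5)
  hotel: need (0, 7, 2) fits (7, 8, 5); releases (2, 0, 1), pool now (9, 8, 6)
  golf: need (3, 5, 1) fits (9, 8, 6); releases (1, 2, 0), pool now (10, 10, 6)


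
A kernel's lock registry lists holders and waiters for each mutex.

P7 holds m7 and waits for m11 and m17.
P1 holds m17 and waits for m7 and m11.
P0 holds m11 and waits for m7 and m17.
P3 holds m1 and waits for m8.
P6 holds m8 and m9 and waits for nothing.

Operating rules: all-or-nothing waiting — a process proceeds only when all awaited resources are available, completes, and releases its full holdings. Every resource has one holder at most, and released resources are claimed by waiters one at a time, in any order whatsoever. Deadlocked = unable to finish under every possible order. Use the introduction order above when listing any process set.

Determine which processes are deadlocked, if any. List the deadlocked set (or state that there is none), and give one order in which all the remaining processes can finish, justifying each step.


Deadlocked set: P7, P1 and P0.
Key observation: the wait chain closes on itself along P7 -> P1 -> P7; P0 is caught in further circular waits.
The rest can finish in the order P6, P3.
Walking it through:
  run P6 (it waits on nothing); releases m8 and m9
  P3 waits on m8 — all released -> runs and releases m1


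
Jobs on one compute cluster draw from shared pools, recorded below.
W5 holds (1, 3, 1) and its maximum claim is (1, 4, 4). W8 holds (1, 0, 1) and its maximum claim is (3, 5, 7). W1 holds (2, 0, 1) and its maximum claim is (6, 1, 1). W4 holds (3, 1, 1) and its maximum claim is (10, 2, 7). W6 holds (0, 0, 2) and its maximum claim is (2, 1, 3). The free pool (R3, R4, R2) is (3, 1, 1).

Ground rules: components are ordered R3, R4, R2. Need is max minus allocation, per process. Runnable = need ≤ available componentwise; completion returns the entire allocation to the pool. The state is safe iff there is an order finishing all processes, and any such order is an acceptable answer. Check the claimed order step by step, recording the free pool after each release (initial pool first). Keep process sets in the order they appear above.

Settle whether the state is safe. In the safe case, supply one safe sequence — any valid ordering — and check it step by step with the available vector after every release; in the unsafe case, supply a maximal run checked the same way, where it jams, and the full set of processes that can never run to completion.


The state is UNSAFE.
Key observation: no order helps: past W6, W5, W1, the free pool tops out at (6, 4, 5), below what each blocked process needs in R2.
Going as far as possible: W6, W5, W1; after that, nothing fits. Walking it through:
  pool = (3, 1, 1)
  run W6 (needs (2, 1, 1), free (3, 1, 1)); after release of (0, 0, 2) the pool is (3, 1, 3)
  run W5 (needs (0, 1, 3), free (3, 1, 3)); after release of (1, 3, 1) the pool is (4, 4, 4)
  run W1 (needs (4, 1, 0), free (4, 4, 4)); after release of (2, 0, 1) the pool is (6, 4, 5)
  W8 cannot run: need (2, 5, 6) vs free (6, 4, 5) (insufficient R4 and R2)
  W4 cannot run: need (7, 1, 6) vs free (6, 4, 5) (insufficient R3 and R2)
Permanently blocked: W8 and W4.


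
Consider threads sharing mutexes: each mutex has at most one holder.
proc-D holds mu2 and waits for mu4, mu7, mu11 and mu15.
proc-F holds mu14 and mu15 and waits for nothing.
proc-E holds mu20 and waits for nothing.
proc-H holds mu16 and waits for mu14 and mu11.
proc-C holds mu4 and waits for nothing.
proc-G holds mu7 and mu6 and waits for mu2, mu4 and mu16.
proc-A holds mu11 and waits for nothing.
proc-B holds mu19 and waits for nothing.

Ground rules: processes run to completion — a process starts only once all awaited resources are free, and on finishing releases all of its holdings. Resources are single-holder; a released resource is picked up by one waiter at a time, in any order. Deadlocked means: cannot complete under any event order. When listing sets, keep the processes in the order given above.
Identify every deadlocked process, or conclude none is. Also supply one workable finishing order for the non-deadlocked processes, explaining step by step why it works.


The deadlocked set is proc-D and proc-G.
Key observation: proc-D -> proc-G -> proc-D is a circular wait — nothing in it can go first; no other process is dragged down with it.
The rest can finish in the order proc-F, proc-E, proc-A, proc-H, proc-B, proc-C.
Step-by-step check:
  proc-F: no waits; runs immediately, freeing mu14 and mu15
  proc-E: no waits; runs immediately, freeing mu20
  proc-A: no waits; runs immediately, freeing mu11
  run proc-H (all its waits — mu14 and mu11 — are resolved); releases mu16
  proc-B: no waits; runs immediately, freeing mu19
  proc-C: no waits; runs immediately, freeing mu4


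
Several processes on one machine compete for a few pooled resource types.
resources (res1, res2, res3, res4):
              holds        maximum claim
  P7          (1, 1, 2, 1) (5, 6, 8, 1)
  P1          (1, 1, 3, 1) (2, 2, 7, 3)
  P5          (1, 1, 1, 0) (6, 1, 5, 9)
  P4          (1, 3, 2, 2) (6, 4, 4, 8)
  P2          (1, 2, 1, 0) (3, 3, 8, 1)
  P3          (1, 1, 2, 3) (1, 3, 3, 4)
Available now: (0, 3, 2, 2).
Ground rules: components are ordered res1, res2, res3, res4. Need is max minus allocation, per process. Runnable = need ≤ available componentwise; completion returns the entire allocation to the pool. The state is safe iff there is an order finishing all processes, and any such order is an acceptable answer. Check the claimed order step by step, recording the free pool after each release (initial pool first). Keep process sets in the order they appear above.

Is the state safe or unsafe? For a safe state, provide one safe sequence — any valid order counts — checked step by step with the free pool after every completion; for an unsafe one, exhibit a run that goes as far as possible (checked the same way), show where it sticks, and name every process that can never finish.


UNSAFE — no complete ordering exists.
Key observation: the pool after P3, P1, P2 is (3, 7, 8, 6); every surviving request exceeds it in res1, so progress ends there.
The run P3, P1, P2 cannot be extended any further. Walking it through:
  pool = (0, 3, 2, 2)
  P3 needs (0, 2, 1, 1) <= (0, 3, 2, 2) -> finishes; pool += (1, 1, 2, 3) = (1, 4, 4, 5)
  P1 needs (1, 1, 4, 2) <= (1, 4, 4, 5) -> finishes; pool += (1, 1, 3, 1) = (2, 5, 7, 6)
  P2 needs (2, 1, 7, 1) <= (2, 5, 7, 6) -> finishes; pool += (1, 2, 1, 0) = (3, 7, 8, 6)
  P7 still needs (4, 5, 6, 0) but only (3, 7, 8, 6) is free — short on res1
  P5 still needs (5, 0, 4, 9) but only (3, 7, 8, 6) is free — short on res1 and res4
  P4 still needs (5, 1, 2, 6) but only (3, 7, 8, 6) is free — short on res1
Permanently blocked: P7, P5 and P4.


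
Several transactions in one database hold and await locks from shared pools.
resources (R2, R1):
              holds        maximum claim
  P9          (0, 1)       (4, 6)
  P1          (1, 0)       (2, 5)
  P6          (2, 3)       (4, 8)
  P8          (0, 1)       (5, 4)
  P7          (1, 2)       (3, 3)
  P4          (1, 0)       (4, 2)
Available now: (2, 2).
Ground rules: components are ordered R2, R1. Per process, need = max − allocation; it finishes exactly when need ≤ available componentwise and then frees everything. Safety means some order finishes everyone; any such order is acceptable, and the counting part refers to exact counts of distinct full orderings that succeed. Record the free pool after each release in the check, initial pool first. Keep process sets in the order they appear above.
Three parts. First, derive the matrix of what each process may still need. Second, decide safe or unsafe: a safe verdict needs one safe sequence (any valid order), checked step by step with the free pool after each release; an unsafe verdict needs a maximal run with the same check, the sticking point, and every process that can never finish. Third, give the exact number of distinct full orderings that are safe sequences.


(1) Need matrix, components ordered R2, R1:
  P9: (4, 5)
  P1: (1, 5)
  P6: (2, 5)
  P8: (5, 3)
  P7: (2, 1)
  P4: (3, 2)
(2) The state is UNSAFE.
Key observation: after P7, P4 the pool peaks at (4, 4), and each blocked process is short somewhere: P9 on R1; P1 on R1; P6 on R1; P8 on R2.
The run P7, P4 cannot be extended any further. Check, step by step:
  pool = (2, 2)
  run P7 (needs (2, 1), free (2, 2)); after release of (1, 2) the pool is (3, 4)
  run P4 (needs (3, 2), free (3, 4)); after release of (1, 0) the pool is (4, 4)
  P9 still needs (4, 5) but only (4, 4) is free — short on R1
  P1 still needs (1, 5) but only (4, 4) is free — short on R1
  P6 still needs (2, 5) but only (4, 4) is free — short on R1
  P8 still needs (5, 3) but only (4, 4) is free — short on R2
Processes that can never finish: P9, P1, P6 and P8.
(3) Precisely 0 of the possible complete orderings are safe sequences.


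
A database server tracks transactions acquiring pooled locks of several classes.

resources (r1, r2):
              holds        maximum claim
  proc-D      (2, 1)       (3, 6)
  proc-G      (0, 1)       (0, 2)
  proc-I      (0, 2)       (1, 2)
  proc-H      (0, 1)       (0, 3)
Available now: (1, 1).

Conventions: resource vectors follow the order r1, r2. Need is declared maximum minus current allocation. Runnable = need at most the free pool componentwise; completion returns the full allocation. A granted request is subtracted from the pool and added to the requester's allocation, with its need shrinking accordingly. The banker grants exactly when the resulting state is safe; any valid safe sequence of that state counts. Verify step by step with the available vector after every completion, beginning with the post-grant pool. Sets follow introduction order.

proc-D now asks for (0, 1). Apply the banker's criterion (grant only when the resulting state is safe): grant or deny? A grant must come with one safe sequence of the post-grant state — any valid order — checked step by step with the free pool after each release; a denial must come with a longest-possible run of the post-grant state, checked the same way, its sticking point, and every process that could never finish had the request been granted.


GRANT — the state after the grant stays safe, e.g. via proc-I, proc-G, proc-H, proc-D.
Key observation: even at the reduced pool (1, 0), proc-I fits immediately, so safety survives the grant.
Verifying the post-grant state step by step:
  pool = (1, 0)
  proc-I: need (1, 0) fits (1, 0); releases (0, 2), pool now (1, 2)
  proc-G: need (0, 1) fits (1, 2); releases (0, 1), pool now (1, 3)
  proc-H: need (0, 2) fits (1, 3); releases (0, 1), pool now (1, 4)
  proc-D: need (1, 4) fits (1, 4); releases (2, 2), pool now (3, 6)


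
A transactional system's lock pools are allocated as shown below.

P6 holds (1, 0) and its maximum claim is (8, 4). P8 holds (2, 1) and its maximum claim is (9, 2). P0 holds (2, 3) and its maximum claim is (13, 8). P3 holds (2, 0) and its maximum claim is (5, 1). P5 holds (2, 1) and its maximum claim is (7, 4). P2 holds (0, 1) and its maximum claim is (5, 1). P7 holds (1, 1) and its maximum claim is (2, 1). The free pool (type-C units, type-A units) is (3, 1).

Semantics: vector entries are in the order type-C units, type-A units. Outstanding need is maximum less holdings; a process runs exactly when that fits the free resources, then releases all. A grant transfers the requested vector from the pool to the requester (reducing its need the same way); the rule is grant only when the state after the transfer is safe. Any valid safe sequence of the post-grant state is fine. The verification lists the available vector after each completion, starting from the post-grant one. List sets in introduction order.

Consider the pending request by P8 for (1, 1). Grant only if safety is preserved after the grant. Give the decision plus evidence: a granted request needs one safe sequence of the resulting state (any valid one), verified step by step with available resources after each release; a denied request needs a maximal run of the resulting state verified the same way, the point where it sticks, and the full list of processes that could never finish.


DENY: after the grant no complete ordering would exist.
Key observation: after P7, P3, P2 the pool peaks at (5, 2), and each blocked process is short somewhere: P6 on type-C units, type-A units; P8 on type-C units; P0 on type-C units, type-A units; P5 on type-A units.
Pretend the grant happened; the run P7, P3, P2 goes as far as possible. Walking it through:
  pool = (2, 0)
  P7 needs (1, 0) <= (2, 0) -> finishes; pool += (1, 1) = (3, 1)
  P3 needs (3, 1) <= (3, 1) -> finishes; pool += (2, 0) = (5, 1)
  P2 needs (5, 0) <= (5, 1) -> finishes; pool += (0, 1) = (5, 2)
  P6 cannot run: need (7, 4) vs free (5, 2) (insufficient type-C units and type-A units)
  P8 cannot run: need (6, 0) vs free (5, 2) (insufficient type-C units)
  P0 cannot run: need (11, 5) vs free (5, 2) (insufficient type-C units and type-A units)
  P5 cannot run: need (5, 3) vs free (5, 2) (insufficient type-A units)
Post-grant, the permanently blocked set is P6, P8, P0 and P5.
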